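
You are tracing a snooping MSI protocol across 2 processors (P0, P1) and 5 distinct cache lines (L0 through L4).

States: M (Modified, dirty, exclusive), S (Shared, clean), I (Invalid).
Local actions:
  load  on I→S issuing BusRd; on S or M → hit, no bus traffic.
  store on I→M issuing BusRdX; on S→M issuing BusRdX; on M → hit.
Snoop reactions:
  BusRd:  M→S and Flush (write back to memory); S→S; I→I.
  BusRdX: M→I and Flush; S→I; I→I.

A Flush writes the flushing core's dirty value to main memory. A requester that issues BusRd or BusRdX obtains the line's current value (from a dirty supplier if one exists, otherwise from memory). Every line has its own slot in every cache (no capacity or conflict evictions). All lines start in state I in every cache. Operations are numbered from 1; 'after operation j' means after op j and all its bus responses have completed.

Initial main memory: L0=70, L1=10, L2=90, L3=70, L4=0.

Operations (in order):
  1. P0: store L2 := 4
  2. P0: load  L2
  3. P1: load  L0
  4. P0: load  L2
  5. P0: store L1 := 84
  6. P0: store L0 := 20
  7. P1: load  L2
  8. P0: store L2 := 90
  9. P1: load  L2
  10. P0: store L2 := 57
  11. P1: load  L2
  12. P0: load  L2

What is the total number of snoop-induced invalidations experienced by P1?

[1] P0: store L2 := 4 | P0:M(4), P1:I | bus: BusRdX
[2] P0: load  L2 | P0:M(4), P1:I | bus: none
[3] P1: load  L0 | P0:I, P1:S(70) | bus: BusRd
[4] P0: load  L2 | P0:M(4), P1:I | bus: none
[5] P0: store L1 := 84 | P0:M(84), P1:I | bus: BusRdX
[6] P0: store L0 := 20 | P0:M(20), P1:I | bus: BusRdX
[7] P1: load  L2 | P0:S(4), P1:S(4) | bus: BusRd,Flush
[8] P0: store L2 := 90 | P0:M(90), P1:I | bus: BusRdX
[9] P1: load  L2 | P0:S(90), P1:S(90) | bus: BusRd,Flush
[10] P0: store L2 := 57 | P0:M(57), P1:I | bus: BusRdX
[11] P1: load  L2 | P0:S(57), P1:S(57) | bus: BusRd,Flush
[12] P0: load  L2 | P0:S(57), P1:S(57) | bus: none

invalidations = 3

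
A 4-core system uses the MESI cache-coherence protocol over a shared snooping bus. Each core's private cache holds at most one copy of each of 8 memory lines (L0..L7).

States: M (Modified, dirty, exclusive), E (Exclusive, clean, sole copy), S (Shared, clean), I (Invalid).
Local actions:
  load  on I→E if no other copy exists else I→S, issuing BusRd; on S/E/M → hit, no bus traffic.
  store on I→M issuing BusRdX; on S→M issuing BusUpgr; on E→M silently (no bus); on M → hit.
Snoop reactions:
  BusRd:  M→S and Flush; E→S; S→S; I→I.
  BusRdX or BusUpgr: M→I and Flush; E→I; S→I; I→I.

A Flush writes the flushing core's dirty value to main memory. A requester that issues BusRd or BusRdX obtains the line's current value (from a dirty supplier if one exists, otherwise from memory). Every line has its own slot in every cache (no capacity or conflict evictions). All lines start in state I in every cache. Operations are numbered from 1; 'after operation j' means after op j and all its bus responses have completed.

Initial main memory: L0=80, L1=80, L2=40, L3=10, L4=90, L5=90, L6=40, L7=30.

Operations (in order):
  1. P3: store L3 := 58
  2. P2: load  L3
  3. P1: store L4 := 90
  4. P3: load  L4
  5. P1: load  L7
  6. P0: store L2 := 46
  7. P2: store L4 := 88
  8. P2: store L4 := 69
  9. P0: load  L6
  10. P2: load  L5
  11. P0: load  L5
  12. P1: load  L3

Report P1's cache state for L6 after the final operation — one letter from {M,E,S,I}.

step 1: P3: store L3 := 58  ⟶  IIIM  (L3)  txn=BusRdX  M[L3]=10
step 2: P2: load  L3  ⟶  IISS  (L3)  txn=BusRd+Flush  M[L3]=58
step 3: P1: store L4 := 90  ⟶  IMII  (L4)  txn=BusRdX  M[L4]=90
step 4: P3: load  L4  ⟶  ISIS  (L4)  txn=BusRd+Flush  M[L4]=90
step 5: P1: load  L7  ⟶  IEII  (L7)  txn=BusRd  M[L7]=30
step 6: P0: store L2 := 46  ⟶  MIII  (L2)  txn=BusRdX  M[L2]=40
step 7: P2: store L4 := 88  ⟶  IIMI  (L4)  txn=BusRdX  M[L4]=90
step 8: P2: store L4 := 69  ⟶  IIMI  (L4)  txn=∅  M[L4]=90
step 9: P0: load  L6  ⟶  EIII  (L6)  txn=BusRd  M[L6]=40
step 10: P2: load  L5  ⟶  IIEI  (L5)  txn=BusRd  M[L5]=90
step 11: P0: load  L5  ⟶  SISI  (L5)  txn=BusRd  M[L5]=90
step 12: P1: load  L3  ⟶  ISSS  (L3)  txn=BusRd  M[L3]=58

state = I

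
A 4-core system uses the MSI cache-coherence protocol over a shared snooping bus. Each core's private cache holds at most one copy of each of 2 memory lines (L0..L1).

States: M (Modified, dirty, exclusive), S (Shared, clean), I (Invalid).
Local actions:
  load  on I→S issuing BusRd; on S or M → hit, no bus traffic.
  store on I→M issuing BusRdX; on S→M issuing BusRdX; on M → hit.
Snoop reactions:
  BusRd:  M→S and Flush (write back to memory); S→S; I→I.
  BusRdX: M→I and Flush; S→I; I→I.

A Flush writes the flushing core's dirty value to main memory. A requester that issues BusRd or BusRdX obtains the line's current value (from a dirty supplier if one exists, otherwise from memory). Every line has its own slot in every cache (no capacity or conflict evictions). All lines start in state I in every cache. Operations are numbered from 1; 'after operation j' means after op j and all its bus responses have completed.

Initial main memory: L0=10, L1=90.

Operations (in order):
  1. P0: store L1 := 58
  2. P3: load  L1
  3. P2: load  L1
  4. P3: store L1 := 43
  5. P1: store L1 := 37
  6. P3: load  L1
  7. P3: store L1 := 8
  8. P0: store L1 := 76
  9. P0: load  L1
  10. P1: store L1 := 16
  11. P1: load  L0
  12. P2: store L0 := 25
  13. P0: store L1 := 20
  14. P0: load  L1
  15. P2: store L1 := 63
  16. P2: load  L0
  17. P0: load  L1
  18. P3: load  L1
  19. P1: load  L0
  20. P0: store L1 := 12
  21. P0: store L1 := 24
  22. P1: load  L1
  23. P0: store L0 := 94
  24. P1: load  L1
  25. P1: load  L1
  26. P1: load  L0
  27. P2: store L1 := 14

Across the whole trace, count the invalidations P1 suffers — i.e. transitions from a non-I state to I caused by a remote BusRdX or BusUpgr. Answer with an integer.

invalidations = 5

[1] P0: store L1 := 58 | P0:M(58), P1:I, P2:I, P3:I | bus: BusRdX
[2] P3: load  L1 | P0:S(58), P1:I, P2:I, P3:S(58) | bus: BusRd,Flush
[3] P2: load  L1 | P0:S(58), P1:I, P2:S(58), P3:S(58) | bus: BusRd
[4] P3: store L1 := 43 | P0:I, P1:I, P2:I, P3:M(43) | bus: BusRdX
[5] P1: store L1 := 37 | P0:I, P1:M(37), P2:I, P3:I | bus: BusRdX,Flush
[6] P3: load  L1 | P0:I, P1:S(37), P2:I, P3:S(37) | bus: BusRd,Flush
[7] P3: store L1 := 8 | P0:I, P1:I, P2:I, P3:M(8) | bus: BusRdX
[8] P0: store L1 := 76 | P0:M(76), P1:I, P2:I, P3:I | bus: BusRdX,Flush
[9] P0: load  L1 | P0:M(76), P1:I, P2:I, P3:I | bus: none
[10] P1: store L1 := 16 | P0:I, P1:M(16), P2:I, P3:I | bus: BusRdX,Flush
[11] P1: load  L0 | P0:I, P1:S(10), P2:I, P3:I | bus: BusRd
[12] P2: store L0 := 25 | P0:I, P1:I, P2:M(25), P3:I | bus: BusRdX
[13] P0: store L1 := 20 | P0:M(20), P1:I, P2:I, P3:I | bus: BusRdX,Flush
[14] P0: load  L1 | P0:M(20), P1:I, P2:I, P3:I | bus: none
[15] P2: store L1 := 63 | P0:I, P1:I, P2:M(63), P3:I | bus: BusRdX,Flush
[16] P2: load  L0 | P0:I, P1:I, P2:M(25), P3:I | bus: none
[17] P0: load  L1 | P0:S(63), P1:I, P2:S(63), P3:I | bus: BusRd,Flush
[18] P3: load  L1 | P0:S(63), P1:I, P2:S(63), P3:S(63) | bus: BusRd
[19] P1: load  L0 | P0:I, P1:S(25), P2:S(25), P3:I | bus: BusRd,Flush
[20] P0: store L1 := 12 | P0:M(12), P1:I, P2:I, P3:I | bus: BusRdX
[21] P0: store L1 := 24 | P0:M(24), P1:I, P2:I, P3:I | bus: none
[22] P1: load  L1 | P0:S(24), P1:S(24), P2:I, P3:I | bus: BusRd,Flush
[23] P0: store L0 := 94 | P0:M(94), P1:I, P2:I, P3:I | bus: BusRdX
[24] P1: load  L1 | P0:S(24), P1:S(24), P2:I, P3:I | bus: none
[25] P1: load  L1 | P0:S(24), P1:S(24), P2:I, P3:I | bus: none
[26] P1: load  L0 | P0:S(94), P1:S(94), P2:I, P3:I | bus: BusRd,Flush
[27] P2: store L1 := 14 | P0:I, P1:I, P2:M(14), P3:I | bus: BusRdX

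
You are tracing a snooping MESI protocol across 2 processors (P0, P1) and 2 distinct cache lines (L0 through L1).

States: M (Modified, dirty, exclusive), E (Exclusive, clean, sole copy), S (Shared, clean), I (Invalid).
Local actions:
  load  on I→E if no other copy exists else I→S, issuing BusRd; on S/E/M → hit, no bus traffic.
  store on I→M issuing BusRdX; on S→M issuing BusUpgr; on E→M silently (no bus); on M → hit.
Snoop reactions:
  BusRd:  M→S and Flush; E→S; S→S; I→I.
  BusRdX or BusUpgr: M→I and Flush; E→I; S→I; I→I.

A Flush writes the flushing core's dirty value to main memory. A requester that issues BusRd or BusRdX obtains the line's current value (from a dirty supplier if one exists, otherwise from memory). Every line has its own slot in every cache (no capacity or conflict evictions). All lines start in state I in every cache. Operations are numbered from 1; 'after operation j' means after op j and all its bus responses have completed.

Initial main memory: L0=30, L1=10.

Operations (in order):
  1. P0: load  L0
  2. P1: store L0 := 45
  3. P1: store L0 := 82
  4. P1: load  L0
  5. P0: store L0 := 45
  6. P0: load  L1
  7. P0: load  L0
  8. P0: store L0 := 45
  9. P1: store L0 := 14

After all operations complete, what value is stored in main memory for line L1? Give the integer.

1. P0: load  L0  bus=[BusRd]  L0: P0=E P1=I  mem[L0]=30
2. P1: store L0 := 45  bus=[BusRdX]  L0: P0=I P1=M  mem[L0]=30
3. P1: store L0 := 82  bus=[-]  L0: P0=I P1=M  mem[L0]=30
4. P1: load  L0  bus=[-]  L0: P0=I P1=M  mem[L0]=30
5. P0: store L0 := 45  bus=[BusRdX,Flush]  L0: P0=M P1=I  mem[L0]=82
6. P0: load  L1  bus=[BusRd]  L1: P0=E P1=I  mem[L1]=10
7. P0: load  L0  bus=[-]  L0: P0=M P1=I  mem[L0]=82
8. P0: store L0 := 45  bus=[-]  L0: P0=M P1=I  mem[L0]=82
9. P1: store L0 := 14  bus=[BusRdX,Flush]  L0: P0=I P1=M  mem[L0]=45

memory[L1] = 10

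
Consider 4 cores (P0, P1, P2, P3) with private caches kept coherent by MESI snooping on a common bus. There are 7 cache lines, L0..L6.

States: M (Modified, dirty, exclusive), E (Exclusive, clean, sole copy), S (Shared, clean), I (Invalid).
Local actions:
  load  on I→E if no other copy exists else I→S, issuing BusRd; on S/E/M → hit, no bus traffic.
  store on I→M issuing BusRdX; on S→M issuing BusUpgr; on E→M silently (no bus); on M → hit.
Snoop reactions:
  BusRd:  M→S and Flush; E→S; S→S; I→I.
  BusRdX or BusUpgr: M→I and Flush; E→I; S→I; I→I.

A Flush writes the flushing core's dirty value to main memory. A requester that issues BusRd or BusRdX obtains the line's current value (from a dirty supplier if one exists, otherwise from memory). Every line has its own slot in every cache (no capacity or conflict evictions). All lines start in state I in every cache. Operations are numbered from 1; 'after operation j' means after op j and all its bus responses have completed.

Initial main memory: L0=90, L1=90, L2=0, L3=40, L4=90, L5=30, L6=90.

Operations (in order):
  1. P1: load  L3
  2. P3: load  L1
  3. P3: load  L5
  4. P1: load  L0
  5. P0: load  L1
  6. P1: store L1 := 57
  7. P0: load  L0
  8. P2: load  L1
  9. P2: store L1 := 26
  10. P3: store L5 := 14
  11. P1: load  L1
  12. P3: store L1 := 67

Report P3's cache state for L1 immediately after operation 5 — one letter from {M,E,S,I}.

state = S

1. P1: load  L3  bus=[BusRd]  L3: P0=I P1=E P2=I P3=I  mem[L3]=40
2. P3: load  L1  bus=[BusRd]  L1: P0=I P1=I P2=I P3=E  mem[L1]=90
3. P3: load  L5  bus=[BusRd]  L5: P0=I P1=I P2=I P3=E  mem[L5]=30
4. P1: load  L0  bus=[BusRd]  L0: P0=I P1=E P2=I P3=I  mem[L0]=90
5. P0: load  L1  bus=[BusRd]  L1: P0=S P1=I P2=I P3=S  mem[L1]=90
6. P1: store L1 := 57  bus=[BusRdX]  L1: P0=I P1=M P2=I P3=I  mem[L1]=90
7. P0: load  L0  bus=[BusRd]  L0: P0=S P1=S P2=I P3=I  mem[L0]=90
8. P2: load  L1  bus=[BusRd,Flush]  L1: P0=I P1=S P2=S P3=I  mem[L1]=57
9. P2: store L1 := 26  bus=[BusUpgr]  L1: P0=I P1=I P2=M P3=I  mem[L1]=57
10. P3: store L5 := 14  bus=[-]  L5: P0=I P1=I P2=I P3=M  mem[L5]=30
11. P1: load  L1  bus=[BusRd,Flush]  L1: P0=I P1=S P2=S P3=I  mem[L1]=26
12. P3: store L1 := 67  bus=[BusRdX]  L1: P0=I P1=I P2=I P3=M  mem[L1]=26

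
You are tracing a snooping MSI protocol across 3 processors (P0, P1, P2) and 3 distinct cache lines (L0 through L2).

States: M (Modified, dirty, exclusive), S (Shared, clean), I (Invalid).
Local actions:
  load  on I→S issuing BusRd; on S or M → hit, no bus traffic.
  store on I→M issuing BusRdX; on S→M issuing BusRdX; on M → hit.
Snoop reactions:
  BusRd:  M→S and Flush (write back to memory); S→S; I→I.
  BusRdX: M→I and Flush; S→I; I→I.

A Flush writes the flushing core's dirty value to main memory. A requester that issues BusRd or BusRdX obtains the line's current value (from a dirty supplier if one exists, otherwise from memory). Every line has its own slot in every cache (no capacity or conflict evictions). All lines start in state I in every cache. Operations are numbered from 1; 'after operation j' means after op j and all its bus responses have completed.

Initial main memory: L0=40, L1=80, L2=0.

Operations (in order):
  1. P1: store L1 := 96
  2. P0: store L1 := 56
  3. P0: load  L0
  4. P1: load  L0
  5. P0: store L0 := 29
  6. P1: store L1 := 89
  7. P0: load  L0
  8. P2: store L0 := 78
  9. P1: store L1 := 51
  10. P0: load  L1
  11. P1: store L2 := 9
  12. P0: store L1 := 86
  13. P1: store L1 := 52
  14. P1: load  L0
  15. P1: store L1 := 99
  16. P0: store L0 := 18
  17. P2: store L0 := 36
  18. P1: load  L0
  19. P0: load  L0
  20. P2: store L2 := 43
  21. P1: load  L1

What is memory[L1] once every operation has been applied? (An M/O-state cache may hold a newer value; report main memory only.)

memory[L1] = 86

step 1: P1: store L1 := 96  ⟶  IMI  (L1)  txn=BusRdX  M[L1]=80
step 2: P0: store L1 := 56  ⟶  MII  (L1)  txn=BusRdX+Flush  M[L1]=96
step 3: P0: load  L0  ⟶  SII  (L0)  txn=BusRd  M[L0]=40
step 4: P1: load  L0  ⟶  SSI  (L0)  txn=BusRd  M[L0]=40
step 5: P0: store L0 := 29  ⟶  MII  (L0)  txn=BusRdX  M[L0]=40
step 6: P1: store L1 := 89  ⟶  IMI  (L1)  txn=BusRdX+Flush  M[L1]=56
step 7: P0: load  L0  ⟶  MII  (L0)  txn=∅  M[L0]=40
step 8: P2: store L0 := 78  ⟶  IIM  (L0)  txn=BusRdX+Flush  M[L0]=29
step 9: P1: store L1 := 51  ⟶  IMI  (L1)  txn=∅  M[L1]=56
step 10: P0: load  L1  ⟶  SSI  (L1)  txn=BusRd+Flush  M[L1]=51
step 11: P1: store L2 := 9  ⟶  IMI  (L2)  txn=BusRdX  M[L2]=0
step 12: P0: store L1 := 86  ⟶  MII  (L1)  txn=BusRdX  M[L1]=51
step 13: P1: store L1 := 52  ⟶  IMI  (L1)  txn=BusRdX+Flush  M[L1]=86
step 14: P1: load  L0  ⟶  ISS  (L0)  txn=BusRd+Flush  M[L0]=78
step 15: P1: store L1 := 99  ⟶  IMI  (L1)  txn=∅  M[L1]=86
step 16: P0: store L0 := 18  ⟶  MII  (L0)  txn=BusRdX  M[L0]=78
step 17: P2: store L0 := 36  ⟶  IIM  (L0)  txn=BusRdX+Flush  M[L0]=18
step 18: P1: load  L0  ⟶  ISS  (L0)  txn=BusRd+Flush  M[L0]=36
step 19: P0: load  L0  ⟶  SSS  (L0)  txn=BusRd  M[L0]=36
step 20: P2: store L2 := 43  ⟶  IIM  (L2)  txn=BusRdX+Flush  M[L2]=9
step 21: P1: load  L1  ⟶  IMI  (L1)  txn=∅  M[L1]=86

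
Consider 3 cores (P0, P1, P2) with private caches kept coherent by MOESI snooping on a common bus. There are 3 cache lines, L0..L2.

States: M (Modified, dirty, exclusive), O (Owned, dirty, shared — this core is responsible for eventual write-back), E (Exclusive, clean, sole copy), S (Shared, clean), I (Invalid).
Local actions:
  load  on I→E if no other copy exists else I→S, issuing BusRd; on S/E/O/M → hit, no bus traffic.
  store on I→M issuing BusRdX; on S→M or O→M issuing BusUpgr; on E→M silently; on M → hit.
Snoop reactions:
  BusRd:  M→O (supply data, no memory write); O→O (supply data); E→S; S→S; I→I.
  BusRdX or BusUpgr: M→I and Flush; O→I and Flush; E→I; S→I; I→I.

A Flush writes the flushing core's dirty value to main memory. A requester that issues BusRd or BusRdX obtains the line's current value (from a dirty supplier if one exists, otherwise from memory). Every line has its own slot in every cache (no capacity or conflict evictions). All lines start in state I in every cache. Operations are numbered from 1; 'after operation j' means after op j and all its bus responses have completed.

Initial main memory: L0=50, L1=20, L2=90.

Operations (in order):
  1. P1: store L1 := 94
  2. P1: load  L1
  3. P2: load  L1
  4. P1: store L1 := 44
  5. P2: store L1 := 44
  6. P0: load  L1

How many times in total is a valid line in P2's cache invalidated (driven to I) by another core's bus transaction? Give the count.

step 1: P1: store L1 := 94  ⟶  IMI  (L1)  txn=BusRdX  M[L1]=20
step 2: P1: load  L1  ⟶  IMI  (L1)  txn=∅  M[L1]=20
step 3: P2: load  L1  ⟶  IOS  (L1)  txn=BusRd  M[L1]=20
step 4: P1: store L1 := 44  ⟶  IMI  (L1)  txn=BusUpgr  M[L1]=20
step 5: P2: store L1 := 44  ⟶  IIM  (L1)  txn=BusRdX+Flush  M[L1]=44
step 6: P0: load  L1  ⟶  SIO  (L1)  txn=BusRd  M[L1]=44

invalidations = 1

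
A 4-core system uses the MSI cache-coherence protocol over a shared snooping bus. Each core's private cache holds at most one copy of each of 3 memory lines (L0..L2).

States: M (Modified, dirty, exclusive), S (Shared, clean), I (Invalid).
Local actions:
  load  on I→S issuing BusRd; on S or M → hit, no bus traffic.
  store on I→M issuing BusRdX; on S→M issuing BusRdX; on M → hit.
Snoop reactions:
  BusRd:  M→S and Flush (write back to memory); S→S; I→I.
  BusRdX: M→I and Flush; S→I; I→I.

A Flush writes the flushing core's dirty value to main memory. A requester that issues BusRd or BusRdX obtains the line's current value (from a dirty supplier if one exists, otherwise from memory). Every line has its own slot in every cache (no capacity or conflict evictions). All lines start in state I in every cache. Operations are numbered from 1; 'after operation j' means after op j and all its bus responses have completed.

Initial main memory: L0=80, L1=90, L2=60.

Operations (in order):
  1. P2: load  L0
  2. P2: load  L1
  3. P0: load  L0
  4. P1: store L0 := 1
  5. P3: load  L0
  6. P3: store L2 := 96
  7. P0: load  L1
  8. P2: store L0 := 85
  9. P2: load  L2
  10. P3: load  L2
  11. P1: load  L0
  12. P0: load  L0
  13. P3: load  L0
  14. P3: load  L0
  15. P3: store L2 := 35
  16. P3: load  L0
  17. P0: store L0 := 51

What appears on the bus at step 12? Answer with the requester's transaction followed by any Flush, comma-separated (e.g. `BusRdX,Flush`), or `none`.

bus = BusRd

1. P2: load  L0  bus=[BusRd]  L0: P0=I P1=I P2=S P3=I  mem[L0]=80
2. P2: load  L1  bus=[BusRd]  L1: P0=I P1=I P2=S P3=I  mem[L1]=90
3. P0: load  L0  bus=[BusRd]  L0: P0=S P1=I P2=S P3=I  mem[L0]=80
4. P1: store L0 := 1  bus=[BusRdX]  L0: P0=I P1=M P2=I P3=I  mem[L0]=80
5. P3: load  L0  bus=[BusRd,Flush]  L0: P0=I P1=S P2=I P3=S  mem[L0]=1
6. P3: store L2 := 96  bus=[BusRdX]  L2: P0=I P1=I P2=I P3=M  mem[L2]=60
7. P0: load  L1  bus=[BusRd]  L1: P0=S P1=I P2=S P3=I  mem[L1]=90
8. P2: store L0 := 85  bus=[BusRdX]  L0: P0=I P1=I P2=M P3=I  mem[L0]=1
9. P2: load  L2  bus=[BusRd,Flush]  L2: P0=I P1=I P2=S P3=S  mem[L2]=96
10. P3: load  L2  bus=[-]  L2: P0=I P1=I P2=S P3=S  mem[L2]=96
11. P1: load  L0  bus=[BusRd,Flush]  L0: P0=I P1=S P2=S P3=I  mem[L0]=85
12. P0: load  L0  bus=[BusRd]  L0: P0=S P1=S P2=S P3=I  mem[L0]=85
13. P3: load  L0  bus=[BusRd]  L0: P0=S P1=S P2=S P3=S  mem[L0]=85
14. P3: load  L0  bus=[-]  L0: P0=S P1=S P2=S P3=S  mem[L0]=85
15. P3: store L2 := 35  bus=[BusRdX]  L2: P0=I P1=I P2=I P3=M  mem[L2]=96
16. P3: load  L0  bus=[-]  L0: P0=S P1=S P2=S P3=S  mem[L0]=85
17. P0: store L0 := 51  bus=[BusRdX]  L0: P0=M P1=I P2=I P3=I  mem[L0]=85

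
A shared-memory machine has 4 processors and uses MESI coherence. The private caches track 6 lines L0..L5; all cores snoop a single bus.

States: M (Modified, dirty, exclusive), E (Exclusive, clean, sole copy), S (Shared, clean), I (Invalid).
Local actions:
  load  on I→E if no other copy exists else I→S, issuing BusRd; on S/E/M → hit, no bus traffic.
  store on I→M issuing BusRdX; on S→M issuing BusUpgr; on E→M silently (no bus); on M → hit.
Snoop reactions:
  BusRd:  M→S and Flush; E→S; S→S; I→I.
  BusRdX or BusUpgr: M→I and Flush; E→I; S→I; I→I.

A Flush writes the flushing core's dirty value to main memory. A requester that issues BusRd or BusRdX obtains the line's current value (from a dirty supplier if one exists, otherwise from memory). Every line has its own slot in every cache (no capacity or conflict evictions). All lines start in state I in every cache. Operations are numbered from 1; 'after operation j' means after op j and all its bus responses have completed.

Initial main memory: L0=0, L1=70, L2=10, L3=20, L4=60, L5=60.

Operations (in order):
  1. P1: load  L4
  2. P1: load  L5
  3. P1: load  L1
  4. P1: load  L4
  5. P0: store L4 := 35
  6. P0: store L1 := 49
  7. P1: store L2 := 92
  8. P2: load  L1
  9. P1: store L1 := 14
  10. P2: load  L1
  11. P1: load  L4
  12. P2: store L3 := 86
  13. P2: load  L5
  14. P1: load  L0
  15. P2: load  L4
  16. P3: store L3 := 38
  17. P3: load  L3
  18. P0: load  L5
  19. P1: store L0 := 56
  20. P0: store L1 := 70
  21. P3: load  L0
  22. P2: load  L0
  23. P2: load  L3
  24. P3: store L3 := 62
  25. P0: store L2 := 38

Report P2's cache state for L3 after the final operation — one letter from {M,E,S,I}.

  op1 P1: load  L4 → I/E/I/I on L4; bus BusRd; mem=60
  op2 P1: load  L5 → I/E/I/I on L5; bus BusRd; mem=60
  op3 P1: load  L1 → I/E/I/I on L1; bus BusRd; mem=70
  op4 P1: load  L4 → I/E/I/I on L4; bus (none); mem=60
  op5 P0: store L4 := 35 → M/I/I/I on L4; bus BusRdX; mem=60
  op6 P0: store L1 := 49 → M/I/I/I on L1; bus BusRdX; mem=70
  op7 P1: store L2 := 92 → I/M/I/I on L2; bus BusRdX; mem=10
  op8 P2: load  L1 → S/I/S/I on L1; bus BusRd Flush; mem=49
  op9 P1: store L1 := 14 → I/M/I/I on L1; bus BusRdX; mem=49
  op10 P2: load  L1 → I/S/S/I on L1; bus BusRd Flush; mem=14
  op11 P1: load  L4 → S/S/I/I on L4; bus BusRd Flush; mem=35
  op12 P2: store L3 := 86 → I/I/M/I on L3; bus BusRdX; mem=20
  op13 P2: load  L5 → I/S/S/I on L5; bus BusRd; mem=60
  op14 P1: load  L0 → I/E/I/I on L0; bus BusRd; mem=0
  op15 P2: load  L4 → S/S/S/I on L4; bus BusRd; mem=35
  op16 P3: store L3 := 38 → I/I/I/M on L3; bus BusRdX Flush; mem=86
  op17 P3: load  L3 → I/I/I/M on L3; bus (none); mem=86
  op18 P0: load  L5 → S/S/S/I on L5; bus BusRd; mem=60
  op19 P1: store L0 := 56 → I/M/I/I on L0; bus (none); mem=0
  op20 P0: store L1 := 70 → M/I/I/I on L1; bus BusRdX; mem=14
  op21 P3: load  L0 → I/S/I/S on L0; bus BusRd Flush; mem=56
  op22 P2: load  L0 → I/S/S/S on L0; bus BusRd; mem=56
  op23 P2: load  L3 → I/I/S/S on L3; bus BusRd Flush; mem=38
  op24 P3: store L3 := 62 → I/I/I/M on L3; bus BusUpgr; mem=38
  op25 P0: store L2 := 38 → M/I/I/I on L2; bus BusRdX Flush; mem=92

state = I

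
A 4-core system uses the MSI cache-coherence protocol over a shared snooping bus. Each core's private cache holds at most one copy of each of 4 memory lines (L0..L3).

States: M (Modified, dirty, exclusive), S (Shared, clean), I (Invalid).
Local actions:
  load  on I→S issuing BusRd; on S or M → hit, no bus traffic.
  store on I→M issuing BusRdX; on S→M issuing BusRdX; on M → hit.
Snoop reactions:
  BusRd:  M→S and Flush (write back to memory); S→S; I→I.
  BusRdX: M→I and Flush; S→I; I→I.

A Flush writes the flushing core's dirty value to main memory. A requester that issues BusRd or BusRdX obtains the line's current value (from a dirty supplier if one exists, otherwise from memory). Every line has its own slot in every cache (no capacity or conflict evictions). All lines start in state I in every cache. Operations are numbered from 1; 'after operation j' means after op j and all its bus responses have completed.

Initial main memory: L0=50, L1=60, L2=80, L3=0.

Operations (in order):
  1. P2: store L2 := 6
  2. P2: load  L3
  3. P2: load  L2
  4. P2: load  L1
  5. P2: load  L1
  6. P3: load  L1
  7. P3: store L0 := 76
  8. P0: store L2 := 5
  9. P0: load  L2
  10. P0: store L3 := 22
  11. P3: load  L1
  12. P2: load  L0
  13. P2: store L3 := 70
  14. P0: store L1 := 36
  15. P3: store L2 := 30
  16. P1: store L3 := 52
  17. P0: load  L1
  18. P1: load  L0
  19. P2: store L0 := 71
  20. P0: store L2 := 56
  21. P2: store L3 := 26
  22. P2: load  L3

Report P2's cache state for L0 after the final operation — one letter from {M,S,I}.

1. P2: store L2 := 6  bus=[BusRdX]  L2: P0=I P1=I P2=M P3=I  mem[L2]=80
2. P2: load  L3  bus=[BusRd]  L3: P0=I P1=I P2=S P3=I  mem[L3]=0
3. P2: load  L2  bus=[-]  L2: P0=I P1=I P2=M P3=I  mem[L2]=80
4. P2: load  L1  bus=[BusRd]  L1: P0=I P1=I P2=S P3=I  mem[L1]=60
5. P2: load  L1  bus=[-]  L1: P0=I P1=I P2=S P3=I  mem[L1]=60
6. P3: load  L1  bus=[BusRd]  L1: P0=I P1=I P2=S P3=S  mem[L1]=60
7. P3: store L0 := 76  bus=[BusRdX]  L0: P0=I P1=I P2=I P3=M  mem[L0]=50
8. P0: store L2 := 5  bus=[BusRdX,Flush]  L2: P0=M P1=I P2=I P3=I  mem[L2]=6
9. P0: load  L2  bus=[-]  L2: P0=M P1=I P2=I P3=I  mem[L2]=6
10. P0: store L3 := 22  bus=[BusRdX]  L3: P0=M P1=I P2=I P3=I  mem[L3]=0
11. P3: load  L1  bus=[-]  L1: P0=I P1=I P2=S P3=S  mem[L1]=60
12. P2: load  L0  bus=[BusRd,Flush]  L0: P0=I P1=I P2=S P3=S  mem[L0]=76
13. P2: store L3 := 70  bus=[BusRdX,Flush]  L3: P0=I P1=I P2=M P3=I  mem[L3]=22
14. P0: store L1 := 36  bus=[BusRdX]  L1: P0=M P1=I P2=I P3=I  mem[L1]=60
15. P3: store L2 := 30  bus=[BusRdX,Flush]  L2: P0=I P1=I P2=I P3=M  mem[L2]=5
16. P1: store L3 := 52  bus=[BusRdX,Flush]  L3: P0=I P1=M P2=I P3=I  mem[L3]=70
17. P0: load  L1  bus=[-]  L1: P0=M P1=I P2=I P3=I  mem[L1]=60
18. P1: load  L0  bus=[BusRd]  L0: P0=I P1=S P2=S P3=S  mem[L0]=76
19. P2: store L0 := 71  bus=[BusRdX]  L0: P0=I P1=I P2=M P3=I  mem[L0]=76
20. P0: store L2 := 56  bus=[BusRdX,Flush]  L2: P0=M P1=I P2=I P3=I  mem[L2]=30
21. P2: store L3 := 26  bus=[BusRdX,Flush]  L3: P0=I P1=I P2=M P3=I  mem[L3]=52
22. P2: load  L3  bus=[-]  L3: P0=I P1=I P2=M P3=I  mem[L3]=52

state = M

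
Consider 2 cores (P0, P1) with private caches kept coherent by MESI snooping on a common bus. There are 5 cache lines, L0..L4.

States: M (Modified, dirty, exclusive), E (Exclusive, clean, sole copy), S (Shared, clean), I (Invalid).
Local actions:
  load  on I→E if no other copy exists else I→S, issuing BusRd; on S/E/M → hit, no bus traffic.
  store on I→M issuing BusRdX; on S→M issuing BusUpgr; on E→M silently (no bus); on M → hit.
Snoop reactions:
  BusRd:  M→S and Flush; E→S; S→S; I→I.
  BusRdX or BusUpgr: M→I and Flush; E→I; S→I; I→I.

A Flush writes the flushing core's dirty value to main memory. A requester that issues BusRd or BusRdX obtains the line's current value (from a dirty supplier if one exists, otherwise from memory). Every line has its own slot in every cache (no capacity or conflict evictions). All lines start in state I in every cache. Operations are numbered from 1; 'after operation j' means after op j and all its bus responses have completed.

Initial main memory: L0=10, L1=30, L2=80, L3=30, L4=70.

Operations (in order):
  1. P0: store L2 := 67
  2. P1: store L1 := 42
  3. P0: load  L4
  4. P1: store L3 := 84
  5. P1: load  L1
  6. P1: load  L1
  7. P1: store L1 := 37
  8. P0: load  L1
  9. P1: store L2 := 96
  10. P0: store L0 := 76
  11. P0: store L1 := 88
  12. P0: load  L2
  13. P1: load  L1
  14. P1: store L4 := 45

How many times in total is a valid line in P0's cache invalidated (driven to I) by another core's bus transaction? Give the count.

invalidations = 2

[1] P0: store L2 := 67 | P0:M(67), P1:I | bus: BusRdX
[2] P1: store L1 := 42 | P0:I, P1:M(42) | bus: BusRdX
[3] P0: load  L4 | P0:E(70), P1:I | bus: BusRd
[4] P1: store L3 := 84 | P0:I, P1:M(84) | bus: BusRdX
[5] P1: load  L1 | P0:I, P1:M(42) | bus: none
[6] P1: load  L1 | P0:I, P1:M(42) | bus: none
[7] P1: store L1 := 37 | P0:I, P1:M(37) | bus: none
[8] P0: load  L1 | P0:S(37), P1:S(37) | bus: BusRd,Flush
[9] P1: store L2 := 96 | P0:I, P1:M(96) | bus: BusRdX,Flush
[10] P0: store L0 := 76 | P0:M(76), P1:I | bus: BusRdX
[11] P0: store L1 := 88 | P0:M(88), P1:I | bus: BusUpgr
[12] P0: load  L2 | P0:S(96), P1:S(96) | bus: BusRd,Flush
[13] P1: load  L1 | P0:S(88), P1:S(88) | bus: BusRd,Flush
[14] P1: store L4 := 45 | P0:I, P1:M(45) | bus: BusRdX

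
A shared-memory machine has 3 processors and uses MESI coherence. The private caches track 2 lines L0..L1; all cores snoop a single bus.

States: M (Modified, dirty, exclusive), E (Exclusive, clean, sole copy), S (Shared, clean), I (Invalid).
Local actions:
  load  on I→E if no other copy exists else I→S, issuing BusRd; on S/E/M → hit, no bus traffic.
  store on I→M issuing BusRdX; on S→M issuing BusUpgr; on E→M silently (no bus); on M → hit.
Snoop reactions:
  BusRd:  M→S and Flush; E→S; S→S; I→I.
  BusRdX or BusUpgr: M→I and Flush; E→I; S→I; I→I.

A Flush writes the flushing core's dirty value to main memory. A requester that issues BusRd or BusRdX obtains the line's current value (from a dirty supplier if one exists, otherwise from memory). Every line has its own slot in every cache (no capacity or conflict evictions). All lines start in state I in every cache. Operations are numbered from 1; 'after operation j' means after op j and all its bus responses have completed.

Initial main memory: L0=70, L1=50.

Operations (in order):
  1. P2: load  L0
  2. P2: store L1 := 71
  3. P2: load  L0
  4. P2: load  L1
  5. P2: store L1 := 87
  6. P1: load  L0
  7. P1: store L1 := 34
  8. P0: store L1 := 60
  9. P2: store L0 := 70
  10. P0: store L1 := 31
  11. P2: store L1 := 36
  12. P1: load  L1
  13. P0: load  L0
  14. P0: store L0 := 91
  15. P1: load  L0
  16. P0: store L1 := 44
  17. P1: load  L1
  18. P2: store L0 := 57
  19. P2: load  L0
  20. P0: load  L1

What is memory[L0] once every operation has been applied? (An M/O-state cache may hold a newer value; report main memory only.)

1. P2: load  L0  bus=[BusRd]  L0: P0=I P1=I P2=E  mem[L0]=70
2. P2: store L1 := 71  bus=[BusRdX]  L1: P0=I P1=I P2=M  mem[L1]=50
3. P2: load  L0  bus=[-]  L0: P0=I P1=I P2=E  mem[L0]=70
4. P2: load  L1  bus=[-]  L1: P0=I P1=I P2=M  mem[L1]=50
5. P2: store L1 := 87  bus=[-]  L1: P0=I P1=I P2=M  mem[L1]=50
6. P1: load  L0  bus=[BusRd]  L0: P0=I P1=S P2=S  mem[L0]=70
7. P1: store L1 := 34  bus=[BusRdX,Flush]  L1: P0=I P1=M P2=I  mem[L1]=87
8. P0: store L1 := 60  bus=[BusRdX,Flush]  L1: P0=M P1=I P2=I  mem[L1]=34
9. P2: store L0 := 70  bus=[BusUpgr]  L0: P0=I P1=I P2=M  mem[L0]=70
10. P0: store L1 := 31  bus=[-]  L1: P0=M P1=I P2=I  mem[L1]=34
11. P2: store L1 := 36  bus=[BusRdX,Flush]  L1: P0=I P1=I P2=M  mem[L1]=31
12. P1: load  L1  bus=[BusRd,Flush]  L1: P0=I P1=S P2=S  mem[L1]=36
13. P0: load  L0  bus=[BusRd,Flush]  L0: P0=S P1=I P2=S  mem[L0]=70
14. P0: store L0 := 91  bus=[BusUpgr]  L0: P0=M P1=I P2=I  mem[L0]=70
15. P1: load  L0  bus=[BusRd,Flush]  L0: P0=S P1=S P2=I  mem[L0]=91
16. P0: store L1 := 44  bus=[BusRdX]  L1: P0=M P1=I P2=I  mem[L1]=36
17. P1: load  L1  bus=[BusRd,Flush]  L1: P0=S P1=S P2=I  mem[L1]=44
18. P2: store L0 := 57  bus=[BusRdX]  L0: P0=I P1=I P2=M  mem[L0]=91
19. P2: load  L0  bus=[-]  L0: P0=I P1=I P2=M  mem[L0]=91
20. P0: load  L1  bus=[-]  L1: P0=S P1=S P2=I  mem[L1]=44

memory[L0] = 91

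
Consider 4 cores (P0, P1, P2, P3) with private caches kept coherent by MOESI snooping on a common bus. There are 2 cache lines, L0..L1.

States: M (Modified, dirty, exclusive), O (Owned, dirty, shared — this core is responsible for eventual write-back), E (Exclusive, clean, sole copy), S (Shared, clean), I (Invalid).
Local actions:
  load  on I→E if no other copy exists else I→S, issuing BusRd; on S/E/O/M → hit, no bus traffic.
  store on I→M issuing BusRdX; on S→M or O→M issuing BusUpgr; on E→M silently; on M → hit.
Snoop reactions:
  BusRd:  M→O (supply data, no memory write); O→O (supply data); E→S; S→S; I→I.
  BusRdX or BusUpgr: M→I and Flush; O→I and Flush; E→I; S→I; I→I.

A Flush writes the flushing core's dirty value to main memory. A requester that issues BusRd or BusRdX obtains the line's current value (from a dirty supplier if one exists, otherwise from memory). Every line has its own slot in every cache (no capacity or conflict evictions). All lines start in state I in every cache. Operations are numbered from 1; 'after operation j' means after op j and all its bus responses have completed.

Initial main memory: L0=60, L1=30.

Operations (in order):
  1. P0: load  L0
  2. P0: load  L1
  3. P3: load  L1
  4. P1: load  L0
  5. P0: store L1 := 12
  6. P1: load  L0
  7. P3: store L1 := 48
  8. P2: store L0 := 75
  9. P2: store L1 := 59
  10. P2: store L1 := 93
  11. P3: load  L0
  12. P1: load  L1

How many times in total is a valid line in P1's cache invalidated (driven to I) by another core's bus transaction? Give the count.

invalidations = 1

1. P0: load  L0  bus=[BusRd]  L0: P0=E P1=I P2=I P3=I  mem[L0]=60
2. P0: load  L1  bus=[BusRd]  L1: P0=E P1=I P2=I P3=I  mem[L1]=30
3. P3: load  L1  bus=[BusRd]  L1: P0=S P1=I P2=I P3=S  mem[L1]=30
4. P1: load  L0  bus=[BusRd]  L0: P0=S P1=S P2=I P3=I  mem[L0]=60
5. P0: store L1 := 12  bus=[BusUpgr]  L1: P0=M P1=I P2=I P3=I  mem[L1]=30
6. P1: load  L0  bus=[-]  L0: P0=S P1=S P2=I P3=I  mem[L0]=60
7. P3: store L1 := 48  bus=[BusRdX,Flush]  L1: P0=I P1=I P2=I P3=M  mem[L1]=12
8. P2: store L0 := 75  bus=[BusRdX]  L0: P0=I P1=I P2=M P3=I  mem[L0]=60
9. P2: store L1 := 59  bus=[BusRdX,Flush]  L1: P0=I P1=I P2=M P3=I  mem[L1]=48
10. P2: store L1 := 93  bus=[-]  L1: P0=I P1=I P2=M P3=I  mem[L1]=48
11. P3: load  L0  bus=[BusRd]  L0: P0=I P1=I P2=O P3=S  mem[L0]=60
12. P1: load  L1  bus=[BusRd]  L1: P0=I P1=S P2=O P3=I  mem[L1]=48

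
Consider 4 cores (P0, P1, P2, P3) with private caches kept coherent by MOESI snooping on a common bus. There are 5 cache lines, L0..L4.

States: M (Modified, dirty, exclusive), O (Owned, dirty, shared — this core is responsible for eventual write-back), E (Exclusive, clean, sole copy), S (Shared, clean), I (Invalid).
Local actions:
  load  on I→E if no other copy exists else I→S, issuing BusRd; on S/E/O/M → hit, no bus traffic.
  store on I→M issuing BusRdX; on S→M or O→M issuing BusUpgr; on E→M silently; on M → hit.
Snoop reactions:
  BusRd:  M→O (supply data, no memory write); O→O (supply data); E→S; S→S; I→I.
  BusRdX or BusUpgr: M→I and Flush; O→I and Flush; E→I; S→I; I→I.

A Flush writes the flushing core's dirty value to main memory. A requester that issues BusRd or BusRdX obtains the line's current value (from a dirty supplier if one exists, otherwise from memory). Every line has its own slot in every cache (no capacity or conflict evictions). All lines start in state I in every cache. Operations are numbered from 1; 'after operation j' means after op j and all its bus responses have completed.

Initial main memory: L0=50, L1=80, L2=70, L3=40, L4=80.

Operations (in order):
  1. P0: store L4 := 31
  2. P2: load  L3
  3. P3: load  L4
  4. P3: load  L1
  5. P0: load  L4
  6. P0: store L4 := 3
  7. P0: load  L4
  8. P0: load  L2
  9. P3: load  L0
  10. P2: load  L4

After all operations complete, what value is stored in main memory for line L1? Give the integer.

step 1: P0: store L4 := 31  ⟶  MIII  (L4)  txn=BusRdX  M[L4]=80
step 2: P2: load  L3  ⟶  IIEI  (L3)  txn=BusRd  M[L3]=40
step 3: P3: load  L4  ⟶  OIIS  (L4)  txn=BusRd  M[L4]=80
step 4: P3: load  L1  ⟶  IIIE  (L1)  txn=BusRd  M[L1]=80
step 5: P0: load  L4  ⟶  OIIS  (L4)  txn=∅  M[L4]=80
step 6: P0: store L4 := 3  ⟶  MIII  (L4)  txn=BusUpgr  M[L4]=80
step 7: P0: load  L4  ⟶  MIII  (L4)  txn=∅  M[L4]=80
step 8: P0: load  L2  ⟶  EIII  (L2)  txn=BusRd  M[L2]=70
step 9: P3: load  L0  ⟶  IIIE  (L0)  txn=BusRd  M[L0]=50
step 10: P2: load  L4  ⟶  OISI  (L4)  txn=BusRd  M[L4]=80

memory[L1] = 80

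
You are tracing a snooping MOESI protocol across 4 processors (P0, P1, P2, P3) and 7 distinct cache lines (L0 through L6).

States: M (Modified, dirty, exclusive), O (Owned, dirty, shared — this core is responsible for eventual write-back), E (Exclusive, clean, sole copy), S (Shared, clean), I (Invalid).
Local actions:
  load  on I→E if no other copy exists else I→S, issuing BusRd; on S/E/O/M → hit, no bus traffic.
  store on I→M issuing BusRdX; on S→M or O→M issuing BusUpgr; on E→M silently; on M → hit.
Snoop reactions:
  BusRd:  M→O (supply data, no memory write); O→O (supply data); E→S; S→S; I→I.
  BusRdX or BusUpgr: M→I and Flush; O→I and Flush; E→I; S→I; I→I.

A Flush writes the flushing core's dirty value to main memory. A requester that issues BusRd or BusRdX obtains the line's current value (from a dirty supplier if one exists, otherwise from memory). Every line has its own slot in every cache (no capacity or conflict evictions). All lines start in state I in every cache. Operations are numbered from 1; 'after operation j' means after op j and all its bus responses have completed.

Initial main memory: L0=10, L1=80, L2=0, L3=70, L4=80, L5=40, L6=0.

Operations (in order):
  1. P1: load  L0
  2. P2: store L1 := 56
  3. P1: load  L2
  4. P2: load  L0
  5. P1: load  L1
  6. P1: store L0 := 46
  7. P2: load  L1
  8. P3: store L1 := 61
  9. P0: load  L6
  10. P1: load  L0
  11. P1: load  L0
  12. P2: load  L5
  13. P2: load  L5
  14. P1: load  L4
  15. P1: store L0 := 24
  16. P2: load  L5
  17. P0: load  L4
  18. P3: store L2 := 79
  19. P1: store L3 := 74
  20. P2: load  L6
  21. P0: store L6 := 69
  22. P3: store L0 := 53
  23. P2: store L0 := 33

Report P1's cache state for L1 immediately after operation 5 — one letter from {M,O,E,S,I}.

state = S

  op1 P1: load  L0 → I/E/I/I on L0; bus BusRd; mem=10
  op2 P2: store L1 := 56 → I/I/M/I on L1; bus BusRdX; mem=80
  op3 P1: load  L2 → I/E/I/I on L2; bus BusRd; mem=0
  op4 P2: load  L0 → I/S/S/I on L0; bus BusRd; mem=10
  op5 P1: load  L1 → I/S/O/I on L1; bus BusRd; mem=80
  op6 P1: store L0 := 46 → I/M/I/I on L0; bus BusUpgr; mem=10
  op7 P2: load  L1 → I/S/O/I on L1; bus (none); mem=80
  op8 P3: store L1 := 61 → I/I/I/M on L1; bus BusRdX Flush; mem=56
  op9 P0: load  L6 → E/I/I/I on L6; bus BusRd; mem=0
  op10 P1: load  L0 → I/M/I/I on L0; bus (none); mem=10
  op11 P1: load  L0 → I/M/I/I on L0; bus (none); mem=10
  op12 P2: load  L5 → I/I/E/I on L5; bus BusRd; mem=40
  op13 P2: load  L5 → I/I/E/I on L5; bus (none); mem=40
  op14 P1: load  L4 → I/E/I/I on L4; bus BusRd; mem=80
  op15 P1: store L0 := 24 → I/M/I/I on L0; bus (none); mem=10
  op16 P2: load  L5 → I/I/E/I on L5; bus (none); mem=40
  op17 P0: load  L4 → S/S/I/I on L4; bus BusRd; mem=80
  op18 P3: store L2 := 79 → I/I/I/M on L2; bus BusRdX; mem=0
  op19 P1: store L3 := 74 → I/M/I/I on L3; bus BusRdX; mem=70
  op20 P2: load  L6 → S/I/S/I on L6; bus BusRd; mem=0
  op21 P0: store L6 := 69 → M/I/I/I on L6; bus BusUpgr; mem=0
  op22 P3: store L0 := 53 → I/I/I/M on L0; bus BusRdX Flush; mem=24
  op23 P2: store L0 := 33 → I/I/M/I on L0; bus BusRdX Flush; mem=53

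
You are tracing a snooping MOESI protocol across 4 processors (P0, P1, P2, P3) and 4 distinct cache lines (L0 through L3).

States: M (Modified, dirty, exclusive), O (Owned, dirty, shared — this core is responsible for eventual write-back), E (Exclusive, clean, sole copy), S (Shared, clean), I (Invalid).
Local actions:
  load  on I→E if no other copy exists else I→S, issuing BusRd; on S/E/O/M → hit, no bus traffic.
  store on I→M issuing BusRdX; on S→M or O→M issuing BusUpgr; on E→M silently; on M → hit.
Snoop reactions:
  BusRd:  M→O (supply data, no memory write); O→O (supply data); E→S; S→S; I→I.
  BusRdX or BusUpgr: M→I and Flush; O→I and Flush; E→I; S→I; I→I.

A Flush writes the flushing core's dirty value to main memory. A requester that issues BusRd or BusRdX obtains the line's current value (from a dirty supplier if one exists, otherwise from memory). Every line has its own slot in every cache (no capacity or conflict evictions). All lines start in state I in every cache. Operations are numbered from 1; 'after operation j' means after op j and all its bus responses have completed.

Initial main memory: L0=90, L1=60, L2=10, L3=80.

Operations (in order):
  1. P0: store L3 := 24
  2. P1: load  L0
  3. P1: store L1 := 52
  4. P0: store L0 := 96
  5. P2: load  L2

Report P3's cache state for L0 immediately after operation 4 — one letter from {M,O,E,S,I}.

state = I

[1] P0: store L3 := 24 | P0:M(24), P1:I, P2:I, P3:I | bus: BusRdX
[2] P1: load  L0 | P0:I, P1:E(90), P2:I, P3:I | bus: BusRd
[3] P1: store L1 := 52 | P0:I, P1:M(52), P2:I, P3:I | bus: BusRdX
[4] P0: store L0 := 96 | P0:M(96), P1:I, P2:I, P3:I | bus: BusRdX
[5] P2: load  L2 | P0:I, P1:I, P2:E(10), P3:I | bus: BusRd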